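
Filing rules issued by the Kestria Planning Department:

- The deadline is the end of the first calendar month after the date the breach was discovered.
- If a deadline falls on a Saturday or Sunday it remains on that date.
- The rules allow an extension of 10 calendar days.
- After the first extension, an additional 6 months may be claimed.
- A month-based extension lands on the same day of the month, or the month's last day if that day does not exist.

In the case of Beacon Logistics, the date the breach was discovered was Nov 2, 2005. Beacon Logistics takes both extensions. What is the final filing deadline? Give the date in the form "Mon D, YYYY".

Jul 10, 2006

1 month after Nov 2, 2005 is December 2005; that month ends on Dec 31, 2005.
Dec 31, 2005 falls on a Saturday. The rules make no weekend/holiday allowance, so it remains Dec 31, 2005.
The 10-calendar-day extension moves the deadline from Dec 31, 2005 to Jan 10, 2006.
Jan 10, 2006 is a Tuesday; no weekend or holiday adjustment applies.
Add 6 months to Jan 10, 2006: Jul 10, 2006.
No adjustment is made for weekends or holidays, so Jul 10, 2006 stands.
The final due date is Jul 10, 2006.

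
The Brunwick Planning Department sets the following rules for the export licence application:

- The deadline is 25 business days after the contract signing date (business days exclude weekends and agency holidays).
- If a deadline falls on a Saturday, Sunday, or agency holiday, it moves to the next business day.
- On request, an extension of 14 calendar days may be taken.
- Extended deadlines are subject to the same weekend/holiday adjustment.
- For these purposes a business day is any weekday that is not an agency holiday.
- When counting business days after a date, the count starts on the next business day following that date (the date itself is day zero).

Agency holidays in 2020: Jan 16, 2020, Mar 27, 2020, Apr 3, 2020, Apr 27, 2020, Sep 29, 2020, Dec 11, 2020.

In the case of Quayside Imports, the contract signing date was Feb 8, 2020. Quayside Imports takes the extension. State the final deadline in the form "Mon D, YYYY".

Mar 30, 2020

Counting 25 business days after Feb 8, 2020 (skipping weekends and listed holidays) reaches Mar 13, 2020.
Mar 13, 2020 is a Friday and not a listed holiday, so it stands.
The 14-calendar-day extension moves the deadline from Mar 13, 2020 to Mar 27, 2020.
Because Mar 27, 2020 is a listed holiday, the deadline becomes Mar 30, 2020 (Monday).
So the filing is due Mar 30, 2020.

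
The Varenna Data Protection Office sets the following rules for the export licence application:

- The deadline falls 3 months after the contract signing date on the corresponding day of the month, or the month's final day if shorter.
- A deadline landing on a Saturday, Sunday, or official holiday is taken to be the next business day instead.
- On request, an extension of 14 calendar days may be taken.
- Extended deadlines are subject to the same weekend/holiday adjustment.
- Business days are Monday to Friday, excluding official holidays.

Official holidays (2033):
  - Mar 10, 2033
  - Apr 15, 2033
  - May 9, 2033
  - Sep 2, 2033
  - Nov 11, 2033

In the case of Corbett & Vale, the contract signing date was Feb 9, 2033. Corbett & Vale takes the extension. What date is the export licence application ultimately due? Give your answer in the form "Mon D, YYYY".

May 24, 2033

Moving 3 months forward from Feb 9, 2033 on the corresponding day gives May 9, 2033.
May 9, 2033 is a listed holiday, so it moves to the next business day, May 10, 2033 (Tuesday).
With the 14-day extension, May 10, 2033 becomes May 24, 2033.
May 24, 2033 is a Tuesday and not a listed holiday, so it stands.
So the filing is due May 24, 2033.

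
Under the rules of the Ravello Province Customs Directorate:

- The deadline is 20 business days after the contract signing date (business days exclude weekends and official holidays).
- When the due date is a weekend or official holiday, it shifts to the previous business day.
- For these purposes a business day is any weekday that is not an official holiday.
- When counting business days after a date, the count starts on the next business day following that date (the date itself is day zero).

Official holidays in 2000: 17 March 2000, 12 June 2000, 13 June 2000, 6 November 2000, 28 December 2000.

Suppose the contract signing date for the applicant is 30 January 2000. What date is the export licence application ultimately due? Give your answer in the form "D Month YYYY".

25 February 2000

20 business days after 30 January 2000, excluding weekends and holidays, is 25 February 2000.
Since 25 February 2000 is a Friday and not a holiday, the date is unchanged.
The final due date is 25 February 2000.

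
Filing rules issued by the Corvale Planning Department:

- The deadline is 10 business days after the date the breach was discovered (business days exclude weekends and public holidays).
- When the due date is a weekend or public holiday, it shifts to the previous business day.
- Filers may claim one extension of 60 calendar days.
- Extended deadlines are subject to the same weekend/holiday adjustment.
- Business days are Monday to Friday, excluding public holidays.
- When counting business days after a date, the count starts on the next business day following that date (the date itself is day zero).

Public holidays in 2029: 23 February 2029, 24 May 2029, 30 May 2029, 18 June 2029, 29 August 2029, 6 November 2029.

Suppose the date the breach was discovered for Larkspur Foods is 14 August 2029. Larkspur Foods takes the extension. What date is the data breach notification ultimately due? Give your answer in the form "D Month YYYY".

26 October 2029

Starting the day after 14 August 2029 and counting 10 business days lands on 28 August 2029.
28 August 2029 falls on a Tuesday, which is a business day, so no adjustment is needed.
Add the 60 calendar-day extension to 28 August 2029: 27 October 2029.
Because 27 October 2029 is a Saturday, the deadline becomes 26 October 2029 (Friday).
Final deadline: 26 October 2029.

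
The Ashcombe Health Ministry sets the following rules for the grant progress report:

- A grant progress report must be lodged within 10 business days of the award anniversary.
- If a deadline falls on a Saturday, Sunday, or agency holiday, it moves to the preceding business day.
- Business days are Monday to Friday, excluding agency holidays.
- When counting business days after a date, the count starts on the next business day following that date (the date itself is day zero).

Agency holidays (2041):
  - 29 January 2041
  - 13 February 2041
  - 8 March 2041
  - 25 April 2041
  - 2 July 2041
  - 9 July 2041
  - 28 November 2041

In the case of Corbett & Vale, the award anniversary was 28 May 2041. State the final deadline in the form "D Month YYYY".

11 June 2041

10 business days after 28 May 2041, excluding weekends and holidays, is 11 June 2041.
11 June 2041 falls on a Tuesday, which is a business day, so no adjustment is needed.
So the filing is due 11 June 2041.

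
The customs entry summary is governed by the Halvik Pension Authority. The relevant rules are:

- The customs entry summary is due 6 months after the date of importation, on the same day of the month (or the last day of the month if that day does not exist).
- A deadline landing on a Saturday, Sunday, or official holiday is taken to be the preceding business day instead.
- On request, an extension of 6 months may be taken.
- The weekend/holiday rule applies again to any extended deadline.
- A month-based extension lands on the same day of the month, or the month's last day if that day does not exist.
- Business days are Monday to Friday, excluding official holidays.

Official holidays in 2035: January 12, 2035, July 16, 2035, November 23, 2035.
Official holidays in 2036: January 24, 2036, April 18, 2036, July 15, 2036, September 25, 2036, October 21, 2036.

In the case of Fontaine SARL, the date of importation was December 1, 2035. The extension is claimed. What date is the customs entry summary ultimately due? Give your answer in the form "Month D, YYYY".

6 months after December 1, 2035, on the same day of the month, is June 1, 2036.
June 1, 2036 is a Sunday, so it moves to the preceding business day, May 30, 2036 (Friday).
The 6 months extension carries May 30, 2036 to November 30, 2036.
November 30, 2036 is a Sunday, so it moves to the preceding business day, November 28, 2036 (Friday).
Deadline: November 28, 2036.

November 28, 2036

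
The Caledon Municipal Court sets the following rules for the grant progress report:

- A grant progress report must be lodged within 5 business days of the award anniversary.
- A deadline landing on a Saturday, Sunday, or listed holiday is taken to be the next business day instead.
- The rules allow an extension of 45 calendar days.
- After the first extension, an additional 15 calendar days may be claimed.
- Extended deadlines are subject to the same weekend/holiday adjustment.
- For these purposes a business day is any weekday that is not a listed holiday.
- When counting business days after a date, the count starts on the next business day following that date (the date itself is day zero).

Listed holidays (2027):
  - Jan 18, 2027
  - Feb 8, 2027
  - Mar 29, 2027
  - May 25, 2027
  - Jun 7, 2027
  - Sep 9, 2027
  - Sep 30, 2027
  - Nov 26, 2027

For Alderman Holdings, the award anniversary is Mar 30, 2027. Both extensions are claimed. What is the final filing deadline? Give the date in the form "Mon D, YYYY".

5 business days after Mar 30, 2027, excluding weekends and holidays, is Apr 6, 2027.
Since Apr 6, 2027 is a Tuesday and not a holiday, the date is unchanged.
With the 45-day extension, Apr 6, 2027 becomes May 21, 2027.
May 21, 2027 falls on a Friday, which is a business day, so no adjustment is needed.
Add the 15 calendar-day extension to May 21, 2027: Jun 5, 2027.
Jun 5, 2027 falls on a Saturday. Rolling to the next business day gives Jun 8, 2027, a Tuesday.
So the filing is due Jun 8, 2027.

Jun 8, 2027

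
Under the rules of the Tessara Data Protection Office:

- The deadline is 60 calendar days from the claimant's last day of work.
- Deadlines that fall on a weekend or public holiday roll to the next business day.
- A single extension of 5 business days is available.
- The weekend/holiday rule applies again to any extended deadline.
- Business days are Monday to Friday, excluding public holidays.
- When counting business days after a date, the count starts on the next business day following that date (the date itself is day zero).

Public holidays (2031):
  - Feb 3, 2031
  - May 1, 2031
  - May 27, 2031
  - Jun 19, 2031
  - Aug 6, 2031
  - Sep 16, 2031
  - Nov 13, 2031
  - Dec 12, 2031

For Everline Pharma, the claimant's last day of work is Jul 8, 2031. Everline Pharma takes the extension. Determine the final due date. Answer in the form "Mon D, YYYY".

Adding 60 calendar days to Jul 8, 2031 gives Sep 6, 2031.
Sep 6, 2031 falls on a Saturday. Rolling to the next business day gives Sep 8, 2031, a Monday.
Counting 5 further business days from Sep 8, 2031 reaches Sep 15, 2031.
Sep 15, 2031 is a Monday and not a listed holiday, so it stands.
Deadline: Sep 15, 2031.

Sep 15, 2031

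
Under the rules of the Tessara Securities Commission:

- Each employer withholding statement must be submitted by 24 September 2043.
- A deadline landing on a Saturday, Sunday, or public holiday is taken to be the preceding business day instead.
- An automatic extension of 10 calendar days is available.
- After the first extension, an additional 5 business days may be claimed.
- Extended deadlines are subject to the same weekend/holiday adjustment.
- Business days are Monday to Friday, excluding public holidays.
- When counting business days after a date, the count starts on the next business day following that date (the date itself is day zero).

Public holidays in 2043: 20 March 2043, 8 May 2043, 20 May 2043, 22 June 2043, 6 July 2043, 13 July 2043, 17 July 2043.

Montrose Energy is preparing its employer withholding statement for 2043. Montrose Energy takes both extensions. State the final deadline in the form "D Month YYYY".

The statutory due date is 24 September 2043.
Since 24 September 2043 is a Thursday and not a holiday, the date is unchanged.
The 10-calendar-day extension moves the deadline from 24 September 2043 to 4 October 2043.
4 October 2043 is a Sunday, so it moves to the preceding business day, 2 October 2043 (Friday).
Counting 5 further business days from 2 October 2043 reaches 9 October 2043.
9 October 2043 (Friday) is already a business day.
Deadline: 9 October 2043.

9 October 2043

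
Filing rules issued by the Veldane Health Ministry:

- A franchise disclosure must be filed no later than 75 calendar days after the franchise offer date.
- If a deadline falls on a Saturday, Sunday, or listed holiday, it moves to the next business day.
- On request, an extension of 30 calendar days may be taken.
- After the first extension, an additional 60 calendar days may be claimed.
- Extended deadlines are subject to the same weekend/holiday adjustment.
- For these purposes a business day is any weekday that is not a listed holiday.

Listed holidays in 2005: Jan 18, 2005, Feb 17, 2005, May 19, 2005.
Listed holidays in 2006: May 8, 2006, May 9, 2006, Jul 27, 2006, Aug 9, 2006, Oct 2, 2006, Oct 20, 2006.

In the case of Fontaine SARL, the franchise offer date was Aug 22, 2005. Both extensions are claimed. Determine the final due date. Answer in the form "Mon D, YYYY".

Feb 6, 2006

Adding 75 calendar days to Aug 22, 2005 gives Nov 5, 2005.
Nov 5, 2005 falls on a Saturday. Rolling to the next business day gives Nov 7, 2005, a Monday.
Add the 30 calendar-day extension to Nov 7, 2005: Dec 7, 2005.
Dec 7, 2005 (Wednesday) is already a business day.
With the 60-day extension, Dec 7, 2005 becomes Feb 5, 2006.
Feb 5, 2006 is a Sunday; the next business day is Feb 6, 2006 (Monday).
So the filing is due Feb 6, 2006.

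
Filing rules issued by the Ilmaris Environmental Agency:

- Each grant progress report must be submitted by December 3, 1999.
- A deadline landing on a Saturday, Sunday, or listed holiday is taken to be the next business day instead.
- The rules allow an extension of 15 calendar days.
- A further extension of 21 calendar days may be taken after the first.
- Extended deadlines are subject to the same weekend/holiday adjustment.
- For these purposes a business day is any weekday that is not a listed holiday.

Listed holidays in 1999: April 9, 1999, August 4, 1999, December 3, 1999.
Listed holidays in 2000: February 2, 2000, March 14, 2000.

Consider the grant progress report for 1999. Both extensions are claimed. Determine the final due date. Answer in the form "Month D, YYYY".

January 11, 2000

Start from the fixed due date, December 3, 1999.
December 3, 1999 is a listed holiday; the next business day is December 6, 1999 (Monday).
With the 15-day extension, December 6, 1999 becomes December 21, 1999.
December 21, 1999 falls on a Tuesday, which is a business day, so no adjustment is needed.
The 21-calendar-day extension moves the deadline from December 21, 1999 to January 11, 2000.
January 11, 2000 falls on a Tuesday, which is a business day, so no adjustment is needed.
So the filing is due January 11, 2000.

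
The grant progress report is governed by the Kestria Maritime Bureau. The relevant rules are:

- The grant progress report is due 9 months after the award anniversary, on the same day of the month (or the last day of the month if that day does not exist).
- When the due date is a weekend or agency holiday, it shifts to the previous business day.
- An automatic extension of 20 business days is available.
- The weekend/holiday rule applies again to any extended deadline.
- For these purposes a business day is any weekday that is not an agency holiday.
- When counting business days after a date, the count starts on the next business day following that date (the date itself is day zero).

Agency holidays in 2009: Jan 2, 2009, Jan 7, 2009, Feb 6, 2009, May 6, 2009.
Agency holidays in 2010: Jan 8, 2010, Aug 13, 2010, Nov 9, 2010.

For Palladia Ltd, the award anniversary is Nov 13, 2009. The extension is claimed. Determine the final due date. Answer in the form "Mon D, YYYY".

9 months after Nov 13, 2009, on the same day of the month, is Aug 13, 2010.
Aug 13, 2010 is a listed holiday, so it moves to the preceding business day, Aug 12, 2010 (Thursday).
The 20-business-day extension runs from Aug 12, 2010 to Sep 10, 2010.
Sep 10, 2010 falls on a Friday, which is a business day, so no adjustment is needed.
Final deadline: Sep 10, 2010.

Sep 10, 2010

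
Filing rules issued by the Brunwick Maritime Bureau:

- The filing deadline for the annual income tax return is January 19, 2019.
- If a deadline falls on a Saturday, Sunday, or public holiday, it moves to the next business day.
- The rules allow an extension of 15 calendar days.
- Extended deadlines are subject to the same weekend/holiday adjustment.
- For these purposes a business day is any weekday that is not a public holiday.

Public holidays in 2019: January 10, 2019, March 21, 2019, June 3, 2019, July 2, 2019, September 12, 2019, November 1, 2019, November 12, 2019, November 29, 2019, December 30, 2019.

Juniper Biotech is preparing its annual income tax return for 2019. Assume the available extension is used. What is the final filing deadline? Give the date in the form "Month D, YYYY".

The stated deadline is January 19, 2019.
Because January 19, 2019 is a Saturday, the deadline becomes January 21, 2019 (Monday).
Add the 15 calendar-day extension to January 21, 2019: February 5, 2019.
February 5, 2019 falls on a Tuesday, which is a business day, so no adjustment is needed.
Deadline: February 5, 2019.

February 5, 2019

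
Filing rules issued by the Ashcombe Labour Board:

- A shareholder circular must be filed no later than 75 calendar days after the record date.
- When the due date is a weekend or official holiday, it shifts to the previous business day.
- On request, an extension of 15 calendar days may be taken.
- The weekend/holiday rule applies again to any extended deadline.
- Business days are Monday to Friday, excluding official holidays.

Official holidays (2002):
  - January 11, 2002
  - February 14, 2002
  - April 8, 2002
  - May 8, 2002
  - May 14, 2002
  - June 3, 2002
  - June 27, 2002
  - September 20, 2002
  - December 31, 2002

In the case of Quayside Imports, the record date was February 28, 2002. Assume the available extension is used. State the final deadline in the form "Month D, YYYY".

May 28, 2002

Adding 75 calendar days to February 28, 2002 gives May 14, 2002.
Because May 14, 2002 is a listed holiday, the deadline becomes May 13, 2002 (Monday).
Applying the 15-calendar-day extension: May 13, 2002 + 15 days = May 28, 2002.
May 28, 2002 is a Tuesday and not a listed holiday, so it stands.
The final due date is May 28, 2002.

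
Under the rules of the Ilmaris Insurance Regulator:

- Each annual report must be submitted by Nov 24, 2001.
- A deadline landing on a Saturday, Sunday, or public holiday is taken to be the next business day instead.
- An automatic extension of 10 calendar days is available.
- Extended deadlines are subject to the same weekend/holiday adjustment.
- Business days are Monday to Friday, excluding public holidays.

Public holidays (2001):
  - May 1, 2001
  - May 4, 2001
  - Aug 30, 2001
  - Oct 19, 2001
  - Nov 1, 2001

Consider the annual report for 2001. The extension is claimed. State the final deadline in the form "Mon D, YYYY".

Dec 6, 2001

Start from the fixed due date, Nov 24, 2001.
Nov 24, 2001 is a Saturday; the next business day is Nov 26, 2001 (Monday).
With the 10-day extension, Nov 26, 2001 becomes Dec 6, 2001.
Since Dec 6, 2001 is a Thursday and not a holiday, the date is unchanged.
Deadline: Dec 6, 2001.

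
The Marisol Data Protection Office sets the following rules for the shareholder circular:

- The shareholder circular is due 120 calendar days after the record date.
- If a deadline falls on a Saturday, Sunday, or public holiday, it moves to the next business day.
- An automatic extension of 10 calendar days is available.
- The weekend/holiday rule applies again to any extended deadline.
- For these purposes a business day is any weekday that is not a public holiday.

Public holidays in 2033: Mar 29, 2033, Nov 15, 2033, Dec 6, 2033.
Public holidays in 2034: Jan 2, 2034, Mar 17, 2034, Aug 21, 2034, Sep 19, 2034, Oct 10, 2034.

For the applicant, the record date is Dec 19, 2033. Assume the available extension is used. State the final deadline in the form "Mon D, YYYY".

Trigger date Dec 19, 2033 + 120 calendar days = Apr 18, 2034.
Since Apr 18, 2034 is a Tuesday and not a holiday, the date is unchanged.
Applying the 10-calendar-day extension: Apr 18, 2034 + 10 days = Apr 28, 2034.
Apr 28, 2034 falls on a Friday, which is a business day, so no adjustment is needed.
Deadline: Apr 28, 2034.

Apr 28, 2034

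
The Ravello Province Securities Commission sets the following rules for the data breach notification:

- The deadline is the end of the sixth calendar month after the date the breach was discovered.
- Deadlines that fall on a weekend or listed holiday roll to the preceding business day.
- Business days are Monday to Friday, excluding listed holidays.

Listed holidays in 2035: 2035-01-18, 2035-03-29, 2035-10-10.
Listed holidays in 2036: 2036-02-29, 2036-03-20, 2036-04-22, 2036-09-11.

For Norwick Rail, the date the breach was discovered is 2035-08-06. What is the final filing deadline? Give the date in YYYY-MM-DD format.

2036-02-28

The sixth month after 2035-08-06 is February 2036, whose last day is 2036-02-29.
2036-02-29 is a listed holiday, so it moves to the preceding business day, 2036-02-28 (Thursday).
Deadline: 2036-02-28.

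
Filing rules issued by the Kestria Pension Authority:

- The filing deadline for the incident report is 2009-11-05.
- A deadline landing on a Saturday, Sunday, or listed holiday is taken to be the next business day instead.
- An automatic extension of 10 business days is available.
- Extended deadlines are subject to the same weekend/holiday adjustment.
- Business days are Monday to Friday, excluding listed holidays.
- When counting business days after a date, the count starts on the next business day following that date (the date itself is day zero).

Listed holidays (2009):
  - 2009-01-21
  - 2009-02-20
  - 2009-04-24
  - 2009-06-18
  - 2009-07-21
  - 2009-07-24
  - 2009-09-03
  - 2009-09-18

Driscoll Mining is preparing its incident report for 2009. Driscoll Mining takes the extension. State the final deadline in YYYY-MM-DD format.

2009-11-19

The statutory due date is 2009-11-05.
2009-11-05 is a Thursday and not a listed holiday, so it stands.
Applying the 10-business-day extension: 10 business days after 2009-11-05 is 2009-11-19.
Since 2009-11-19 is a Thursday and not a holiday, the date is unchanged.
Deadline: 2009-11-19.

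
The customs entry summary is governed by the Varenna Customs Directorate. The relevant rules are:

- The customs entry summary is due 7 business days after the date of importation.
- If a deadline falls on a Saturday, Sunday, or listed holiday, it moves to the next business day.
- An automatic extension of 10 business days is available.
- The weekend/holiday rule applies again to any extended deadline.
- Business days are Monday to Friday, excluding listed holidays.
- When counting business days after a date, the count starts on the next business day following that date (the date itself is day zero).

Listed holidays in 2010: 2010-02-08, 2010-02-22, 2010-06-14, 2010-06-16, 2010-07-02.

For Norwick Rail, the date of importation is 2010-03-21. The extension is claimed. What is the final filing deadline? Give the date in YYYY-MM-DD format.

2010-04-13

7 business days after 2010-03-21, excluding weekends and holidays, is 2010-03-30.
2010-03-30 (Tuesday) is already a business day.
The 10-business-day extension runs from 2010-03-30 to 2010-04-13.
2010-04-13 falls on a Tuesday, which is a business day, so no adjustment is needed.
Final deadline: 2010-04-13.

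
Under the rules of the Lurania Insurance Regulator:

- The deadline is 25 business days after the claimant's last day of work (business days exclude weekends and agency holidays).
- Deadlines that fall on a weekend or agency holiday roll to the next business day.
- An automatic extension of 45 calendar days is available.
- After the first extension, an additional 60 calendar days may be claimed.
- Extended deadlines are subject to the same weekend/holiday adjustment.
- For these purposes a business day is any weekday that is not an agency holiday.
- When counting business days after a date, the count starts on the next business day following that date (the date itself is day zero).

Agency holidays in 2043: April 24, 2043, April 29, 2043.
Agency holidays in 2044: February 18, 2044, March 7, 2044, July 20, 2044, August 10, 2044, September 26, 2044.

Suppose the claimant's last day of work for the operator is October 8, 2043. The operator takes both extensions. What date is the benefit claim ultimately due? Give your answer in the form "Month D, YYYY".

Starting the day after October 8, 2043 and counting 25 business days lands on November 12, 2043.
Since November 12, 2043 is a Thursday and not a holiday, the date is unchanged.
With the 45-day extension, November 12, 2043 becomes December 27, 2043.
December 27, 2043 falls on a Sunday. Rolling to the next business day gives December 28, 2043, a Monday.
With the 60-day extension, December 28, 2043 becomes February 26, 2044.
February 26, 2044 is a Friday and not a listed holiday, so it stands.
So the filing is due February 26, 2044.

February 26, 2044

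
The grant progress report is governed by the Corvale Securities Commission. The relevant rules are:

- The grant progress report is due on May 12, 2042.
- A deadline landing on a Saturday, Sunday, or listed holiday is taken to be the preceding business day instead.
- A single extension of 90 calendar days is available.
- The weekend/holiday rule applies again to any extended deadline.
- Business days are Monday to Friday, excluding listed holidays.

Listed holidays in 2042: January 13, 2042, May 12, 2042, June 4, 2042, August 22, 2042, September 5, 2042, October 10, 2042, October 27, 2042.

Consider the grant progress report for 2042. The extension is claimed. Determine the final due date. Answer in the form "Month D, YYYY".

Start from the fixed due date, May 12, 2042.
May 12, 2042 is a listed holiday; the preceding business day is May 9, 2042 (Friday).
With the 90-day extension, May 9, 2042 becomes August 7, 2042.
August 7, 2042 (Thursday) is already a business day.
So the filing is due August 7, 2042.

August 7, 2042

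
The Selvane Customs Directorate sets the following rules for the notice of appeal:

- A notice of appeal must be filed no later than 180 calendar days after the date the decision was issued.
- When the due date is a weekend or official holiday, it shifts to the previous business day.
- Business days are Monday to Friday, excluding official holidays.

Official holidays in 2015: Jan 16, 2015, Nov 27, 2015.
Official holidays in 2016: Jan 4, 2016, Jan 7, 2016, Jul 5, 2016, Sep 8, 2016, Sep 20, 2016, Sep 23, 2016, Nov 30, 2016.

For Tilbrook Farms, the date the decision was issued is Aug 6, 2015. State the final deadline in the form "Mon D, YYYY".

Feb 2, 2016

180 calendar days after Aug 6, 2015 is Feb 2, 2016.
Feb 2, 2016 (Tuesday) is already a business day.
The final due date is Feb 2, 2016.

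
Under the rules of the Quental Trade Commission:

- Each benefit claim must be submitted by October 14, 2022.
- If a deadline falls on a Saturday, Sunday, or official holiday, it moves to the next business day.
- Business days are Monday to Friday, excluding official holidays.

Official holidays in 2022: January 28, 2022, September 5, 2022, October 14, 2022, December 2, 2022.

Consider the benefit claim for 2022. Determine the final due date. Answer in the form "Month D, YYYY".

Start from the fixed due date, October 14, 2022.
October 14, 2022 is a listed holiday; the next business day is October 17, 2022 (Monday).
Deadline: October 17, 2022.

October 17, 2022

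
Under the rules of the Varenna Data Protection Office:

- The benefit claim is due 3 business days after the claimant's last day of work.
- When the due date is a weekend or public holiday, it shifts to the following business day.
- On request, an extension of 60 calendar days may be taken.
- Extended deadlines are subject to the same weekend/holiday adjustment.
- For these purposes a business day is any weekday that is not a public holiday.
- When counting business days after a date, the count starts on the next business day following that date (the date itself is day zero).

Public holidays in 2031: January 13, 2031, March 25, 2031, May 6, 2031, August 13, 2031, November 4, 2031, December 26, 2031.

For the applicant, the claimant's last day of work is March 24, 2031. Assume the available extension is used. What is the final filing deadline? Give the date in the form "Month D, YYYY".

May 27, 2031

3 business days after March 24, 2031, excluding weekends and holidays, is March 28, 2031.
March 28, 2031 (Friday) is already a business day.
Applying the 60-calendar-day extension: March 28, 2031 + 60 days = May 27, 2031.
May 27, 2031 falls on a Tuesday, which is a business day, so no adjustment is needed.
Deadline: May 27, 2031.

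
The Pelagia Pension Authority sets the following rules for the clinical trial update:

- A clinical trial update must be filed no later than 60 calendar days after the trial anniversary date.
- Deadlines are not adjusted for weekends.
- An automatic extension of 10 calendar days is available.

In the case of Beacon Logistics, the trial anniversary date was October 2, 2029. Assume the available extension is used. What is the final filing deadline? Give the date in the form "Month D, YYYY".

December 11, 2029

Adding 60 calendar days to October 2, 2029 gives December 1, 2029.
December 1, 2029 falls on a Saturday. The rules make no weekend/holiday allowance, so it remains December 1, 2029.
The 10-calendar-day extension moves the deadline from December 1, 2029 to December 11, 2029.
December 11, 2029 falls on a Tuesday. The rules make no weekend/holiday allowance, so it remains December 11, 2029.
Deadline: December 11, 2029.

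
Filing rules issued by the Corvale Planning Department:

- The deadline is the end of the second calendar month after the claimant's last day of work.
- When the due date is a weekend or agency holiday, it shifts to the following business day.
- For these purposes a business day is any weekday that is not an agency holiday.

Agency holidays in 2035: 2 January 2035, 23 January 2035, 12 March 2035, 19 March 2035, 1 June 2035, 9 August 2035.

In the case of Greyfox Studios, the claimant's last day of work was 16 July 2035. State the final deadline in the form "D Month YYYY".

The second month after 16 July 2035 is September 2035, whose last day is 30 September 2035.
30 September 2035 falls on a Sunday. Rolling to the next business day gives 1 October 2035, a Monday.
So the filing is due 1 October 2035.

1 October 2035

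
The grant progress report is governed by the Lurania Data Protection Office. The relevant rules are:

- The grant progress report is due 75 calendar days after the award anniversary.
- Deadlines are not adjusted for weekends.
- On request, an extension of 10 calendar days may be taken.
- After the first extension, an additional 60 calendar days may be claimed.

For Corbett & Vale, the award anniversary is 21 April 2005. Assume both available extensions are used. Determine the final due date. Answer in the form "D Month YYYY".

75 calendar days after 21 April 2005 is 5 July 2005.
5 July 2005 is a Tuesday; no weekend or holiday adjustment applies.
With the 10-day extension, 5 July 2005 becomes 15 July 2005.
15 July 2005 falls on a Friday. The rules make no weekend/holiday allowance, so it remains 15 July 2005.
Add the 60 calendar-day extension to 15 July 2005: 13 September 2005.
13 September 2005 is a Tuesday; no weekend or holiday adjustment applies.
Deadline: 13 September 2005.

13 September 2005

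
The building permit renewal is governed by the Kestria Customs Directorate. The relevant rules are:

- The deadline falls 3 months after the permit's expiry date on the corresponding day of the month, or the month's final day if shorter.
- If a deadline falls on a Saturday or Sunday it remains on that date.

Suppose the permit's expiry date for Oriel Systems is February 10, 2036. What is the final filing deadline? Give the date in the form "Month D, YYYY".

3 months after February 10, 2036, on the same day of the month, is May 10, 2036.
No adjustment is made for weekends or holidays, so May 10, 2036 stands.
So the filing is due May 10, 2036.

May 10, 2036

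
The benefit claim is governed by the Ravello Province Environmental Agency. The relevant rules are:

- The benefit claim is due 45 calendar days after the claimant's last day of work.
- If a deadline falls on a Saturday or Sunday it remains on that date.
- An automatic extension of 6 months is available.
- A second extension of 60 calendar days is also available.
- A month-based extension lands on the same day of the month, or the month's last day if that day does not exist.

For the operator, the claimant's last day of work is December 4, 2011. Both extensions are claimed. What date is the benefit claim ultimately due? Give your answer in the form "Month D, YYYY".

Adding 45 calendar days to December 4, 2011 gives January 18, 2012.
January 18, 2012 is a Wednesday; no weekend or holiday adjustment applies.
Applying the 6 months extension: 6 months after January 18, 2012 is July 18, 2012.
July 18, 2012 is a Wednesday; no weekend or holiday adjustment applies.
The 60-calendar-day extension moves the deadline from July 18, 2012 to September 16, 2012.
September 16, 2012 is a Sunday; no weekend or holiday adjustment applies.
Deadline: September 16, 2012.

September 16, 2012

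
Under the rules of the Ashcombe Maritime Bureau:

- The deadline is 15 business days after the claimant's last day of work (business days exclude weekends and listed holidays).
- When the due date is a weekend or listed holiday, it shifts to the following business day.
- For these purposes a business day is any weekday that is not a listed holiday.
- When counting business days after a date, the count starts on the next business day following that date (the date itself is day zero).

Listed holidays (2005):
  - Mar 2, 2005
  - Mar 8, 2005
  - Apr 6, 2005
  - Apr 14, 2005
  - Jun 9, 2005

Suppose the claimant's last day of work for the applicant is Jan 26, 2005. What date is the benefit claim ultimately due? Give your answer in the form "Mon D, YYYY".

Feb 16, 2005

Counting 15 business days after Jan 26, 2005 (skipping weekends and listed holidays) reaches Feb 16, 2005.
Since Feb 16, 2005 is a Wednesday and not a holiday, the date is unchanged.
So the filing is due Feb 16, 2005.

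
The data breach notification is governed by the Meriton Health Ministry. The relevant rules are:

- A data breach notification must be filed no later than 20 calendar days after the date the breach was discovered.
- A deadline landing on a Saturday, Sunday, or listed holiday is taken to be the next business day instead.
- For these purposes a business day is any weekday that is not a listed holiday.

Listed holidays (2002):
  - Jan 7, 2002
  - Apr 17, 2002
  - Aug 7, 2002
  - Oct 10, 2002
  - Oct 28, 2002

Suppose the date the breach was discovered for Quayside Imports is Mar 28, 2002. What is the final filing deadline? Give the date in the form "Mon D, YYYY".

20 calendar days after Mar 28, 2002 is Apr 17, 2002.
Apr 17, 2002 falls on a listed holiday. Rolling to the next business day gives Apr 18, 2002, a Thursday.
The final due date is Apr 18, 2002.

Apr 18, 2002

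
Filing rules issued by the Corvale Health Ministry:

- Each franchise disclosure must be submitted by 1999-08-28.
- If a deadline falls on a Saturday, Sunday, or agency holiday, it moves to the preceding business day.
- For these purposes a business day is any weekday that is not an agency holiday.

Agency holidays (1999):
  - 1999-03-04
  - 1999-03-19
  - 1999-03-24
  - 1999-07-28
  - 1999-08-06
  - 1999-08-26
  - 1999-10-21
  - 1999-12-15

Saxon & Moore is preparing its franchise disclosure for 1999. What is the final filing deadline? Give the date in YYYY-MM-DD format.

1999-08-27

Start from the fixed due date, 1999-08-28.
1999-08-28 falls on a Saturday. Rolling to the preceding business day gives 1999-08-27, a Friday.
Deadline: 1999-08-27.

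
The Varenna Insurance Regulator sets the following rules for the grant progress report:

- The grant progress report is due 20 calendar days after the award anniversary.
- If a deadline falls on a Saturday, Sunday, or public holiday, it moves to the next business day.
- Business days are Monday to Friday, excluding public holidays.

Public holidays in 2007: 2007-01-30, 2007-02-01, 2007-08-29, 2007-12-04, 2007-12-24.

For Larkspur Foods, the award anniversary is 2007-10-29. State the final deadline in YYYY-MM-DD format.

From 2007-10-29, 20 calendar days later is 2007-11-18.
2007-11-18 is a Sunday; the next business day is 2007-11-19 (Monday).
Deadline: 2007-11-19.

2007-11-19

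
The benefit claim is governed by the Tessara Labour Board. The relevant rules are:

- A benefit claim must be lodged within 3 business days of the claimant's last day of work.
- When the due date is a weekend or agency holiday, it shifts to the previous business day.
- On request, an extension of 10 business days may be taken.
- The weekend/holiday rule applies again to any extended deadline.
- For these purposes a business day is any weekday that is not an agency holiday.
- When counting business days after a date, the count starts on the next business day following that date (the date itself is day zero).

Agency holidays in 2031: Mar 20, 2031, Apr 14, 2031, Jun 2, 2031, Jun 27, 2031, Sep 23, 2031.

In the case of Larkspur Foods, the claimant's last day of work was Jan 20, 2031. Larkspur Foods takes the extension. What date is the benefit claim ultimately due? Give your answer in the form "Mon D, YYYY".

Starting the day after Jan 20, 2031 and counting 3 business days lands on Jan 23, 2031.
Jan 23, 2031 falls on a Thursday, which is a business day, so no adjustment is needed.
Applying the 10-business-day extension: 10 business days after Jan 23, 2031 is Feb 6, 2031.
Since Feb 6, 2031 is a Thursday and not a holiday, the date is unchanged.
The final due date is Feb 6, 2031.

Feb 6, 2031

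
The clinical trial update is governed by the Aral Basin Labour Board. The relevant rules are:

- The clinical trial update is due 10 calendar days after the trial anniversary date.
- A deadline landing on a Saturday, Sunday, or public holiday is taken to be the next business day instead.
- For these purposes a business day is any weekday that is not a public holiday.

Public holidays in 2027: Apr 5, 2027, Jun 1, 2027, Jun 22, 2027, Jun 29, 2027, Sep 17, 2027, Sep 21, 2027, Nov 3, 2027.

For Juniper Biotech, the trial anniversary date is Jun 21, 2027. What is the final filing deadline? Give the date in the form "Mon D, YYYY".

Trigger date Jun 21, 2027 + 10 calendar days = Jul 1, 2027.
Jul 1, 2027 (Thursday) is already a business day.
Deadline: Jul 1, 2027.

Jul 1, 2027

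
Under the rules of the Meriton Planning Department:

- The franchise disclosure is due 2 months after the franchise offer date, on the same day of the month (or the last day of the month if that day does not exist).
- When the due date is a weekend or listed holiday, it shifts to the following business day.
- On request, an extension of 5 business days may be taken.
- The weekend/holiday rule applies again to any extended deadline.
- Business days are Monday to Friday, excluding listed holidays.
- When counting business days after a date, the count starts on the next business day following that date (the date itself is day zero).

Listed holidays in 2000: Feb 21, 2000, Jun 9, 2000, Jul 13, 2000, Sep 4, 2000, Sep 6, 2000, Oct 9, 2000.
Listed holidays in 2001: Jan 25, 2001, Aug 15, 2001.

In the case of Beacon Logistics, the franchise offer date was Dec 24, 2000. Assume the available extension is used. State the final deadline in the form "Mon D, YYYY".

Mar 5, 2001

2 months from Dec 24, 2000 is Feb 24, 2001.
Feb 24, 2001 is a Saturday, so it moves to the next business day, Feb 26, 2001 (Monday).
Counting 5 further business days from Feb 26, 2001 reaches Mar 5, 2001.
Mar 5, 2001 falls on a Monday, which is a business day, so no adjustment is needed.
Final deadline: Mar 5, 2001.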